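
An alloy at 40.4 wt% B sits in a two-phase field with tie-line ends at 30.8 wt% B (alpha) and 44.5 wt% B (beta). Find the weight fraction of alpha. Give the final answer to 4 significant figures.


f_alpha = (C_beta - C0) / (C_beta - C_alpha)
f_alpha = (44.5 - 40.4) / (44.5 - 30.8)
f_alpha = 0.2993


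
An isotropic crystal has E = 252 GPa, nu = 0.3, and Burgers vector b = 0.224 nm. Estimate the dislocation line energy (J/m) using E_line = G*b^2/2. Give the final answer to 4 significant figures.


Step 1: G = E / (2*(1+nu))
G = 252 / (2*(1+0.3)) = 96.9231 GPa = 9.69231e+10 Pa
Step 2: E_line = G*b^2/2
b = 0.224 nm = 2.24e-10 m
E_line = 0.5 * 9.69231e+10 * (2.24e-10)^2 = 2.432e-09 J/m


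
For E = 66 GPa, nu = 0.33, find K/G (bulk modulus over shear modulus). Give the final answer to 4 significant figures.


G = E / (2*(1+nu))
G = 66 / (2*(1+0.33)) = 24.812 GPa
K = E / (3*(1-2*nu))
K = 66 / (3*(1-2*0.33)) = 64.7059 GPa
K/G = 64.7059 / 24.812 = 2.608


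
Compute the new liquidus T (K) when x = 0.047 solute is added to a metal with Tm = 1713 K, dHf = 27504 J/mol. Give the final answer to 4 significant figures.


dT = R*Tm^2*x / dHf
dT = 8.314 * 1713^2 * 0.047 / 27504
dT = 41.6895 K
T_new = 1713 - 41.6895 = 1671 K


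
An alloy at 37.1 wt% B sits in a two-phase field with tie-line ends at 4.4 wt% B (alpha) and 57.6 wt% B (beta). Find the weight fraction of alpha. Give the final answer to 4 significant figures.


f_alpha = (C_beta - C0) / (C_beta - C_alpha)
f_alpha = (57.6 - 37.1) / (57.6 - 4.4)
f_alpha = 0.3853


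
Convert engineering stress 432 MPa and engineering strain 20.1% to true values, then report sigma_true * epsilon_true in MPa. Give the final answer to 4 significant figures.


sigma_true = sigma_eng * (1 + epsilon_eng)
sigma_true = 432 * (1 + 0.201) = 518.832 MPa
epsilon_true = ln(1 + epsilon_eng)
epsilon_true = ln(1 + 0.201) = 0.183155
sigma_true * epsilon_true = 518.832 * 0.183155 = 95.03 MPa


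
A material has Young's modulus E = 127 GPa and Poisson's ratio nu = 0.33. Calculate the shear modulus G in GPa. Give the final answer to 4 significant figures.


G = E / (2*(1+nu))
G = 127 / (2*(1+0.33))
G = 47.74 GPa


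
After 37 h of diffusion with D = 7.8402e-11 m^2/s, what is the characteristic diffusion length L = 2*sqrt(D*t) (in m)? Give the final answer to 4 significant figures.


t = 37 hr = 133200 s
Diffusion length = 2*sqrt(D*t)
= 2*sqrt(7.8402e-11 * 133200)
= 6.463e-03 m


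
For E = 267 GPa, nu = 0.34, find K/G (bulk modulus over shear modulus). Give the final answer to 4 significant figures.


G = E / (2*(1+nu))
G = 267 / (2*(1+0.34)) = 99.6269 GPa
K = E / (3*(1-2*nu))
K = 267 / (3*(1-2*0.34)) = 278.125 GPa
K/G = 278.125 / 99.6269 = 2.792


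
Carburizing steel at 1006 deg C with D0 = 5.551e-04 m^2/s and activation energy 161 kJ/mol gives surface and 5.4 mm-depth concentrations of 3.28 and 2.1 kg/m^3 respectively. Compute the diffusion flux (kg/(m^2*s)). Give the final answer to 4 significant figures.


Step 1: D = D0 * exp(-Qd/(R*T))
T = 1006 + 273.15 = 1279.15 K
D = 5.551e-04 * exp(-161e3 / (8.314 * 1279.15)) = 1.47785e-10 m^2/s
Step 2: J = D * (C1 - C2) / dx
J = 1.47785e-10 * (3.28 - 2.1) / 5.4e-03
J = 3.229e-08 kg/(m^2*s)


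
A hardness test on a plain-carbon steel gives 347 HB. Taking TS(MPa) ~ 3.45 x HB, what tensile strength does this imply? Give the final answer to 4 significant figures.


TS (MPa) = 3.45 * HB
TS = 3.45 * 347
TS = 1197 MPa


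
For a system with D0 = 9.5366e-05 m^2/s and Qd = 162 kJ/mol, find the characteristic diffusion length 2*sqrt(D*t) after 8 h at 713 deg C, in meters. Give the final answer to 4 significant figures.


Step 1: D = D0 * exp(-Qd/(R*T))
T = 986.15 K
D = 9.5366e-05 * exp(-162e3 / (8.314 * 986.15)) = 2.50165e-13 m^2/s
Step 2: L = 2*sqrt(D*t)
t = 8 h = 28800 s
L = 2*sqrt(2.50165e-13 * 28800) = 1.698e-04 m


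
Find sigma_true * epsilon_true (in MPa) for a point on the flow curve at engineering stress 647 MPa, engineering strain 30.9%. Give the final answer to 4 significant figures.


sigma_true = sigma_eng * (1 + epsilon_eng)
sigma_true = 647 * (1 + 0.309) = 846.923 MPa
epsilon_true = ln(1 + epsilon_eng)
epsilon_true = ln(1 + 0.309) = 0.269263
sigma_true * epsilon_true = 846.923 * 0.269263 = 228 MPa


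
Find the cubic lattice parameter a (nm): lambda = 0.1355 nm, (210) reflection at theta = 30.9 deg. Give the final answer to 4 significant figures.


d = lambda / (2*sin(theta))
d = 0.1355 / (2*sin(30.9 deg))
d = 0.131927 nm
a = d * sqrt(h^2+k^2+l^2) = 0.131927 * sqrt(5)
a = 0.295 nm


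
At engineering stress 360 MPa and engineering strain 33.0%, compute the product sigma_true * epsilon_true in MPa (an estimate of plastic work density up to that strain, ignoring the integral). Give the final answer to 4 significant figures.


sigma_true = sigma_eng * (1 + epsilon_eng)
sigma_true = 360 * (1 + 0.33) = 478.8 MPa
epsilon_true = ln(1 + epsilon_eng)
epsilon_true = ln(1 + 0.33) = 0.285179
sigma_true * epsilon_true = 478.8 * 0.285179 = 136.5 MPa


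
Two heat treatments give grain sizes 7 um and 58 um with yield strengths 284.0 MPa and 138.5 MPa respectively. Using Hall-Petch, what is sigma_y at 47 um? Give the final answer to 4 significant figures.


sigma_y = sigma0 + k / sqrt(d)
1/sqrt(d1) = 1/sqrt(7e-06) = 377.964;  1/sqrt(d2) = 131.306
k = (sigma1 - sigma2) / (1/sqrt(d1) - 1/sqrt(d2)) = (284.0 - 138.5) / (377.964 - 131.306) = 0.589885 MPa*m^0.5
sigma0 = sigma1 - k/sqrt(d1) = 284.0 - 0.589885*377.964 = 61.0442 MPa
sigma_y(d3) = 61.0442 + 0.589885 / sqrt(4.7e-05) = 147.1 MPa


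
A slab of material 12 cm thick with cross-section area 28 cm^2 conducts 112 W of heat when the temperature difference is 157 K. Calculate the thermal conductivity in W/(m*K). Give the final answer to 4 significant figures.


k = Q*L / (A*dT)
L = 0.12 m, A = 2.8e-03 m^2
k = 112 * 0.12 / (2.8e-03 * 157)
k = 30.57 W/(m*K)


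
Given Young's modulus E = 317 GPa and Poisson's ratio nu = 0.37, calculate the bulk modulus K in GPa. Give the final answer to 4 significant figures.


K = E / (3*(1-2*nu))
K = 317 / (3*(1-2*0.37))
K = 406.4 GPa


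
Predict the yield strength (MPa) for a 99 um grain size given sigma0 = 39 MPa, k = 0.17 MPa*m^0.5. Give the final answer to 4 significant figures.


sigma_y = sigma0 + k / sqrt(d)
d = 99 um = 9.9e-05 m
sigma_y = 39 + 0.17 / sqrt(9.9e-05)
sigma_y = 56.09 MPa


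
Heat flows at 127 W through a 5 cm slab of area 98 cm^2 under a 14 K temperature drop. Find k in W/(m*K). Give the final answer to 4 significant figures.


k = Q*L / (A*dT)
L = 0.05 m, A = 9.8e-03 m^2
k = 127 * 0.05 / (9.8e-03 * 14)
k = 46.28 W/(m*K)


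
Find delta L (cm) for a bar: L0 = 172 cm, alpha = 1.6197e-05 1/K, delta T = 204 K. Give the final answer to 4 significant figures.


dL = L0 * alpha * dT
dL = 172 * 1.6197e-05 * 204
dL = 0.5683 cm


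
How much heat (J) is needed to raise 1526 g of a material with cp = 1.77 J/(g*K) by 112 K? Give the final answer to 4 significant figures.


Q = m * cp * dT
Q = 1526 * 1.77 * 112
Q = 302500 J


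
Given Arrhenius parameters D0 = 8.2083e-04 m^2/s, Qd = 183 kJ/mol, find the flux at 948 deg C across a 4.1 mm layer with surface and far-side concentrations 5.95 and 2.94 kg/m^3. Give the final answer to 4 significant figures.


Step 1: D = D0 * exp(-Qd/(R*T))
T = 948 + 273.15 = 1221.15 K
D = 8.2083e-04 * exp(-183e3 / (8.314 * 1221.15)) = 1.21942e-11 m^2/s
Step 2: J = D * (C1 - C2) / dx
J = 1.21942e-11 * (5.95 - 2.94) / 4.1e-03
J = 8.952e-09 kg/(m^2*s)


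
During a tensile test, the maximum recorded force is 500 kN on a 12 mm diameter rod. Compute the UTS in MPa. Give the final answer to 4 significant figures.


A0 = pi*(d/2)^2 = pi*(12/2)^2 = 113.097 mm^2
UTS = F_max / A0 = 500*1000 / 113.097
UTS = 4421 MPa


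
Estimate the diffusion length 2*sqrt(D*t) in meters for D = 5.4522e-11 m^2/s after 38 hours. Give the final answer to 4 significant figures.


t = 38 hr = 136800 s
Diffusion length = 2*sqrt(D*t)
= 2*sqrt(5.4522e-11 * 136800)
= 5.462e-03 m


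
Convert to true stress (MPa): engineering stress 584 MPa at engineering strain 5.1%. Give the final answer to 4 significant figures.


sigma_true = sigma_eng * (1 + epsilon_eng)
sigma_true = 584 * (1 + 0.051)
sigma_true = 613.8 MPa


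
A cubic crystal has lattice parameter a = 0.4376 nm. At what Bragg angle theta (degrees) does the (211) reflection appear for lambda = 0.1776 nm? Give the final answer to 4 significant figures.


d = a / sqrt(h^2+k^2+l^2)
d = 0.4376 / sqrt(6) = 0.178649 nm
lambda = 2*d*sin(theta)  =>  sin(theta) = lambda / (2*d)
sin(theta) = 0.1776 / (2 * 0.178649) = 0.497063
theta = 29.81 deg


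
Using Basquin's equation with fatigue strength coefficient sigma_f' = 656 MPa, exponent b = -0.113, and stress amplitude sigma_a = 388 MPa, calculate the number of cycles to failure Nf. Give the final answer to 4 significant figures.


sigma_a = sigma_f' * (2*Nf)^b
2*Nf = (sigma_a / sigma_f')^(1/b)
2*Nf = (388 / 656)^(1/-0.113)
2*Nf = 104.313
Nf = 52.16 cycles


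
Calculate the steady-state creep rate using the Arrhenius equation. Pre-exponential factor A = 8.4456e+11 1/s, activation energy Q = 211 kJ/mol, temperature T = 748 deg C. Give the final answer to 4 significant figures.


rate = A * exp(-Q / (R*T))
T = 748 + 273.15 = 1021.15 K
rate = 8.4456e+11 * exp(-211e3 / (8.314 * 1021.15))
rate = 13.58 1/s


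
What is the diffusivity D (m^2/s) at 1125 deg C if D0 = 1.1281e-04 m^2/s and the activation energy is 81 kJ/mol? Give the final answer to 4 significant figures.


D = D0 * exp(-Qd / (R*T))
T = 1398.15 K
D = 1.1281e-04 * exp(-81e3 / (8.314 * 1398.15))
D = 1.062e-07 m^2/s


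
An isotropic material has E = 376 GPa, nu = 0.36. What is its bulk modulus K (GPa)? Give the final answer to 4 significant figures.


K = E / (3*(1-2*nu))
K = 376 / (3*(1-2*0.36))
K = 447.6 GPa


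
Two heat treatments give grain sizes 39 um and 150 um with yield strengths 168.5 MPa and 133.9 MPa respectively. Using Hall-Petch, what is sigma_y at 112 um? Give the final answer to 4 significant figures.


sigma_y = sigma0 + k / sqrt(d)
1/sqrt(d1) = 1/sqrt(3.9e-05) = 160.128;  1/sqrt(d2) = 81.6497
k = (sigma1 - sigma2) / (1/sqrt(d1) - 1/sqrt(d2)) = (168.5 - 133.9) / (160.128 - 81.6497) = 0.440885 MPa*m^0.5
sigma0 = sigma1 - k/sqrt(d1) = 168.5 - 0.440885*160.128 = 97.9019 MPa
sigma_y(d3) = 97.9019 + 0.440885 / sqrt(1.12e-04) = 139.6 MPa


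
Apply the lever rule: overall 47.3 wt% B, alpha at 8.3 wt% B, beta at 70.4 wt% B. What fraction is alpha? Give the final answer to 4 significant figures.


f_alpha = (C_beta - C0) / (C_beta - C_alpha)
f_alpha = (70.4 - 47.3) / (70.4 - 8.3)
f_alpha = 0.372


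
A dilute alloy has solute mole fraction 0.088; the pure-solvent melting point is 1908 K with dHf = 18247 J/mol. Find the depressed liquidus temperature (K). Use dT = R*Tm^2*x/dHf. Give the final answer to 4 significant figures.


dT = R*Tm^2*x / dHf
dT = 8.314 * 1908^2 * 0.088 / 18247
dT = 145.968 K
T_new = 1908 - 145.968 = 1762 K


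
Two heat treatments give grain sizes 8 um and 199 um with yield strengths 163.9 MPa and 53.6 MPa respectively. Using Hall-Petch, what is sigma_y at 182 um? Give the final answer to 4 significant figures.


sigma_y = sigma0 + k / sqrt(d)
1/sqrt(d1) = 1/sqrt(8e-06) = 353.553;  1/sqrt(d2) = 70.8881
k = (sigma1 - sigma2) / (1/sqrt(d1) - 1/sqrt(d2)) = (163.9 - 53.6) / (353.553 - 70.8881) = 0.390214 MPa*m^0.5
sigma0 = sigma1 - k/sqrt(d1) = 163.9 - 0.390214*353.553 = 25.9384 MPa
sigma_y(d3) = 25.9384 + 0.390214 / sqrt(1.82e-04) = 54.86 MPa


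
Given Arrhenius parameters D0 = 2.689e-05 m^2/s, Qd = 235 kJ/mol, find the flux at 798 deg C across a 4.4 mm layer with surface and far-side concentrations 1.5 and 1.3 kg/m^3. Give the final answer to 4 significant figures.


Step 1: D = D0 * exp(-Qd/(R*T))
T = 798 + 273.15 = 1071.15 K
D = 2.689e-05 * exp(-235e3 / (8.314 * 1071.15)) = 9.31965e-17 m^2/s
Step 2: J = D * (C1 - C2) / dx
J = 9.31965e-17 * (1.5 - 1.3) / 4.4e-03
J = 4.236e-15 kg/(m^2*s)


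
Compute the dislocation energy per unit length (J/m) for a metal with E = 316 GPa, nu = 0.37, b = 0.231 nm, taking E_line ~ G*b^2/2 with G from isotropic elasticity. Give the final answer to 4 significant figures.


Step 1: G = E / (2*(1+nu))
G = 316 / (2*(1+0.37)) = 115.328 GPa = 1.15328e+11 Pa
Step 2: E_line = G*b^2/2
b = 0.231 nm = 2.31e-10 m
E_line = 0.5 * 1.15328e+11 * (2.31e-10)^2 = 3.077e-09 J/m


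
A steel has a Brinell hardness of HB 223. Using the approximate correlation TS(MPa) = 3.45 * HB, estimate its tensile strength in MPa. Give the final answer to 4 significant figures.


TS (MPa) = 3.45 * HB
TS = 3.45 * 223
TS = 769.4 MPa


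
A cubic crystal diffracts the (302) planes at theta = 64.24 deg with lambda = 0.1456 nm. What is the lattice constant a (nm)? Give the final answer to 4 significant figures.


d = lambda / (2*sin(theta))
d = 0.1456 / (2*sin(64.24 deg))
d = 0.080833 nm
a = d * sqrt(h^2+k^2+l^2) = 0.080833 * sqrt(13)
a = 0.2914 nm


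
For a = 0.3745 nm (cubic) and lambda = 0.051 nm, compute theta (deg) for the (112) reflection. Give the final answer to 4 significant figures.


d = a / sqrt(h^2+k^2+l^2)
d = 0.3745 / sqrt(6) = 0.152889 nm
lambda = 2*d*sin(theta)  =>  sin(theta) = lambda / (2*d)
sin(theta) = 0.051 / (2 * 0.152889) = 0.166788
theta = 9.601 deg


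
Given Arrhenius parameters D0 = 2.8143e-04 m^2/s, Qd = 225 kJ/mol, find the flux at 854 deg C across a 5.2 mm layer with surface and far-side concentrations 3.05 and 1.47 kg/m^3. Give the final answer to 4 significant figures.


Step 1: D = D0 * exp(-Qd/(R*T))
T = 854 + 273.15 = 1127.15 K
D = 2.8143e-04 * exp(-225e3 / (8.314 * 1127.15)) = 1.05194e-14 m^2/s
Step 2: J = D * (C1 - C2) / dx
J = 1.05194e-14 * (3.05 - 1.47) / 5.2e-03
J = 3.196e-12 kg/(m^2*s)


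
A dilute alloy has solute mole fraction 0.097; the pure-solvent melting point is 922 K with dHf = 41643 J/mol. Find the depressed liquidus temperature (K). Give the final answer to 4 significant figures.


dT = R*Tm^2*x / dHf
dT = 8.314 * 922^2 * 0.097 / 41643
dT = 16.4627 K
T_new = 922 - 16.4627 = 905.5 K


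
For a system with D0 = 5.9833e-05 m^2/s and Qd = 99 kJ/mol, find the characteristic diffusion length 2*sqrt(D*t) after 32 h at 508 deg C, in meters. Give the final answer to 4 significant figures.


Step 1: D = D0 * exp(-Qd/(R*T))
T = 781.15 K
D = 5.9833e-05 * exp(-99e3 / (8.314 * 781.15)) = 1.43443e-11 m^2/s
Step 2: L = 2*sqrt(D*t)
t = 32 h = 115200 s
L = 2*sqrt(1.43443e-11 * 115200) = 2.571e-03 m


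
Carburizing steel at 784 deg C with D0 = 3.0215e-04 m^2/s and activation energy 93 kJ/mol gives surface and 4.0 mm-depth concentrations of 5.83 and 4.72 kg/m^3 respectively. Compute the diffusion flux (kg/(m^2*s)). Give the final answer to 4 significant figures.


Step 1: D = D0 * exp(-Qd/(R*T))
T = 784 + 273.15 = 1057.15 K
D = 3.0215e-04 * exp(-93e3 / (8.314 * 1057.15)) = 7.67098e-09 m^2/s
Step 2: J = D * (C1 - C2) / dx
J = 7.67098e-09 * (5.83 - 4.72) / 4e-03
J = 2.129e-06 kg/(m^2*s)


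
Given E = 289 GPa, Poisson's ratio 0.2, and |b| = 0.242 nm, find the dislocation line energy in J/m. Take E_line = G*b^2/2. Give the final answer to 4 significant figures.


Step 1: G = E / (2*(1+nu))
G = 289 / (2*(1+0.2)) = 120.417 GPa = 1.20417e+11 Pa
Step 2: E_line = G*b^2/2
b = 0.242 nm = 2.42e-10 m
E_line = 0.5 * 1.20417e+11 * (2.42e-10)^2 = 3.526e-09 J/m


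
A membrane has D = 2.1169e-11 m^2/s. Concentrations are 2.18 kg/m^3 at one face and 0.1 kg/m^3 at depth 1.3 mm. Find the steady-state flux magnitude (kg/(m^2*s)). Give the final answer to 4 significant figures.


J = -D * (dC/dx) = D * (C1 - C2) / dx
J = 2.1169e-11 * (2.18 - 0.1) / 1.3e-03
J = 3.387e-08 kg/(m^2*s)


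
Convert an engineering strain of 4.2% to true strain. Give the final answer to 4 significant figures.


epsilon_true = ln(1 + epsilon_eng)
epsilon_true = ln(1 + 0.042)
epsilon_true = 0.04114


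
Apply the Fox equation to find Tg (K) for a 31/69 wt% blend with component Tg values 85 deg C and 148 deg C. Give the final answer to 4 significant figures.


1/Tg = w1/Tg1 + w2/Tg2 (in Kelvin)
Tg1 = 358.15 K, Tg2 = 421.15 K
1/Tg = 0.31/358.15 + 0.69/421.15
Tg = 399.4 K


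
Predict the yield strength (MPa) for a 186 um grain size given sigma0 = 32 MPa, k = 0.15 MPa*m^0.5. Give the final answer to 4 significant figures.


sigma_y = sigma0 + k / sqrt(d)
d = 186 um = 1.86e-04 m
sigma_y = 32 + 0.15 / sqrt(1.86e-04)
sigma_y = 43 MPa


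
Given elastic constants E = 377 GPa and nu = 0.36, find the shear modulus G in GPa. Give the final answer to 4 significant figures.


G = E / (2*(1+nu))
G = 377 / (2*(1+0.36))
G = 138.6 GPa


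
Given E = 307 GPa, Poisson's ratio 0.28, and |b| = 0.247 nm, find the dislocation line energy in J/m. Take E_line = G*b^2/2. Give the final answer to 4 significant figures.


Step 1: G = E / (2*(1+nu))
G = 307 / (2*(1+0.28)) = 119.922 GPa = 1.19922e+11 Pa
Step 2: E_line = G*b^2/2
b = 0.247 nm = 2.47e-10 m
E_line = 0.5 * 1.19922e+11 * (2.47e-10)^2 = 3.658e-09 J/m


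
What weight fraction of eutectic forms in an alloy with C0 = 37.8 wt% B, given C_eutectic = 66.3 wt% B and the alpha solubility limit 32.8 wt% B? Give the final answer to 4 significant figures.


f_primary = (C_e - C0) / (C_e - C_alpha_max)
f_primary = (66.3 - 37.8) / (66.3 - 32.8)
f_primary = 0.850746
f_eutectic = 1 - 0.850746 = 0.1493


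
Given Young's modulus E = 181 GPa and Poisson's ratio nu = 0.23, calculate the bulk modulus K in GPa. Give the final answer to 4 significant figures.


K = E / (3*(1-2*nu))
K = 181 / (3*(1-2*0.23))
K = 111.7 GPa


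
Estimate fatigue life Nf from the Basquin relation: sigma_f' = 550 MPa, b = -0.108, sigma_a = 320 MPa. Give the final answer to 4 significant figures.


sigma_a = sigma_f' * (2*Nf)^b
2*Nf = (sigma_a / sigma_f')^(1/b)
2*Nf = (320 / 550)^(1/-0.108)
2*Nf = 150.624
Nf = 75.31 cycles


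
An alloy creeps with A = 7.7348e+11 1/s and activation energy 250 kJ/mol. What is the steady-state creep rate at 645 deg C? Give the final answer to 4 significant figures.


rate = A * exp(-Q / (R*T))
T = 645 + 273.15 = 918.15 K
rate = 7.7348e+11 * exp(-250e3 / (8.314 * 918.15))
rate = 4.625e-03 1/s


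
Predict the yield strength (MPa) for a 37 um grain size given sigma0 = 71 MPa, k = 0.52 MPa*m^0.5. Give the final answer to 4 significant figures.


sigma_y = sigma0 + k / sqrt(d)
d = 37 um = 3.7e-05 m
sigma_y = 71 + 0.52 / sqrt(3.7e-05)
sigma_y = 156.5 MPa


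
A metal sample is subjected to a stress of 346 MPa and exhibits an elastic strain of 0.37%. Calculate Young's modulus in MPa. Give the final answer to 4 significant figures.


E = sigma / epsilon
epsilon = 0.37% = 3.7e-03
E = 346 / 3.7e-03
E = 93510 MPa


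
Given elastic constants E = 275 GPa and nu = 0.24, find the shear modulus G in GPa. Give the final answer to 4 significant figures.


G = E / (2*(1+nu))
G = 275 / (2*(1+0.24))
G = 110.9 GPa


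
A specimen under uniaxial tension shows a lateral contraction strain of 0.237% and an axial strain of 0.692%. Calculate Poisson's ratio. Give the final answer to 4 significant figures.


nu = -epsilon_lat / epsilon_axial
Lateral strain is contraction (negative), so using magnitudes:
nu = 0.237 / 0.692
nu = 0.3425


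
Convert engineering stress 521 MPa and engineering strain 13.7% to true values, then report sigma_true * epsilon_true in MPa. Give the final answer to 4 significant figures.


sigma_true = sigma_eng * (1 + epsilon_eng)
sigma_true = 521 * (1 + 0.137) = 592.377 MPa
epsilon_true = ln(1 + epsilon_eng)
epsilon_true = ln(1 + 0.137) = 0.128393
sigma_true * epsilon_true = 592.377 * 0.128393 = 76.06 MPa


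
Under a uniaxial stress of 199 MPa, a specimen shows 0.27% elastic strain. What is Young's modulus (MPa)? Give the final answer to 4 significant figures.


E = sigma / epsilon
epsilon = 0.27% = 2.7e-03
E = 199 / 2.7e-03
E = 73700 MPa


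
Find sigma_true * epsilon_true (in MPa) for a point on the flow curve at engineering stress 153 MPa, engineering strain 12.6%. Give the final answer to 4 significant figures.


sigma_true = sigma_eng * (1 + epsilon_eng)
sigma_true = 153 * (1 + 0.126) = 172.278 MPa
epsilon_true = ln(1 + epsilon_eng)
epsilon_true = ln(1 + 0.126) = 0.118672
sigma_true * epsilon_true = 172.278 * 0.118672 = 20.44 MPa


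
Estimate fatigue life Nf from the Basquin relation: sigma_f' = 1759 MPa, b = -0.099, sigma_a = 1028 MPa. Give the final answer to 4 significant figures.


sigma_a = sigma_f' * (2*Nf)^b
2*Nf = (sigma_a / sigma_f')^(1/b)
2*Nf = (1028 / 1759)^(1/-0.099)
2*Nf = 227.138
Nf = 113.6 cycles


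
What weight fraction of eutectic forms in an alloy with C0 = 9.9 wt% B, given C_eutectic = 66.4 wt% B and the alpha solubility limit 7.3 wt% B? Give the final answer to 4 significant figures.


f_primary = (C_e - C0) / (C_e - C_alpha_max)
f_primary = (66.4 - 9.9) / (66.4 - 7.3)
f_primary = 0.956007
f_eutectic = 1 - 0.956007 = 0.04399


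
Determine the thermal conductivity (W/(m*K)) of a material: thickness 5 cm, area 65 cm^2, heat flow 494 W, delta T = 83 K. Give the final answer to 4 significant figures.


k = Q*L / (A*dT)
L = 0.05 m, A = 6.5e-03 m^2
k = 494 * 0.05 / (6.5e-03 * 83)
k = 45.78 W/(m*K)


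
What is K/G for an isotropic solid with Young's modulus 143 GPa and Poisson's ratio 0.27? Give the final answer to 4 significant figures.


G = E / (2*(1+nu))
G = 143 / (2*(1+0.27)) = 56.2992 GPa
K = E / (3*(1-2*nu))
K = 143 / (3*(1-2*0.27)) = 103.623 GPa
K/G = 103.623 / 56.2992 = 1.841


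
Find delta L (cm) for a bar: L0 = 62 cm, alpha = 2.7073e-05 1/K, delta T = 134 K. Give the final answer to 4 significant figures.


dL = L0 * alpha * dT
dL = 62 * 2.7073e-05 * 134
dL = 0.2249 cm


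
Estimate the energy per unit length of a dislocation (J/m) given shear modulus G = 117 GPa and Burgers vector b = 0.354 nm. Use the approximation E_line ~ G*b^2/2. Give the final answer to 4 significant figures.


E = G*b^2/2
b = 0.354 nm = 3.54e-10 m
G = 117 GPa = 1.17e+11 Pa
E = 0.5 * 1.17e+11 * (3.54e-10)^2
E = 7.331e-09 J/m


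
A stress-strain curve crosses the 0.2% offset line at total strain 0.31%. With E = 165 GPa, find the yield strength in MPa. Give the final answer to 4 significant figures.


Offset strain = 0.002
Elastic strain at yield = total_strain - offset = 3.1e-03 - 0.002 = 1.1e-03
sigma_y = E * elastic_strain = 165000 * 1.1e-03
sigma_y = 181.5 MPa


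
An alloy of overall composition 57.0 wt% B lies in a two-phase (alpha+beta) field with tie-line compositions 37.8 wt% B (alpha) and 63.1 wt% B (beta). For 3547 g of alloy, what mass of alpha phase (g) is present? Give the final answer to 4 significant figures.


f_alpha = (C_beta - C0) / (C_beta - C_alpha)
f_alpha = (63.1 - 57.0) / (63.1 - 37.8) = 0.241107
m_alpha = f_alpha * m_total = 0.241107 * 3547 = 855.2 g


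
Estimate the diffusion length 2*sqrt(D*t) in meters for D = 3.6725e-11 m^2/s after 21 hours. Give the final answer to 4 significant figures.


t = 21 hr = 75600 s
Diffusion length = 2*sqrt(D*t)
= 2*sqrt(3.6725e-11 * 75600)
= 3.333e-03 m


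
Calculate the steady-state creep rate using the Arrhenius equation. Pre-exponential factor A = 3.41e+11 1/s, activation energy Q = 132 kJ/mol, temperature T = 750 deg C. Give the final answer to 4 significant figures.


rate = A * exp(-Q / (R*T))
T = 750 + 273.15 = 1023.15 K
rate = 3.41e+11 * exp(-132e3 / (8.314 * 1023.15))
rate = 62160 1/s


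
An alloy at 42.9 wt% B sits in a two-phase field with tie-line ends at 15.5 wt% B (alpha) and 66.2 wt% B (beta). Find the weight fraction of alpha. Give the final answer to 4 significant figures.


f_alpha = (C_beta - C0) / (C_beta - C_alpha)
f_alpha = (66.2 - 42.9) / (66.2 - 15.5)
f_alpha = 0.4596


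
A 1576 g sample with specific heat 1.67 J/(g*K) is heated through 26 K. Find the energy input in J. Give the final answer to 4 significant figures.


Q = m * cp * dT
Q = 1576 * 1.67 * 26
Q = 68430 J


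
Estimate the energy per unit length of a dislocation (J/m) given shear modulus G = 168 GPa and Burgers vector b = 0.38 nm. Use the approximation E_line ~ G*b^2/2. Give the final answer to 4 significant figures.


E = G*b^2/2
b = 0.38 nm = 3.8e-10 m
G = 168 GPa = 1.68e+11 Pa
E = 0.5 * 1.68e+11 * (3.8e-10)^2
E = 1.213e-08 J/m


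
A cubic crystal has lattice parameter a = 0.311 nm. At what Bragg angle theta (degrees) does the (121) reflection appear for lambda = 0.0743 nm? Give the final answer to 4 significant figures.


d = a / sqrt(h^2+k^2+l^2)
d = 0.311 / sqrt(6) = 0.126965 nm
lambda = 2*d*sin(theta)  =>  sin(theta) = lambda / (2*d)
sin(theta) = 0.0743 / (2 * 0.126965) = 0.2926
theta = 17.01 deg


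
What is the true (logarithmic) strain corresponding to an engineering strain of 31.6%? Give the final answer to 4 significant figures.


epsilon_true = ln(1 + epsilon_eng)
epsilon_true = ln(1 + 0.316)
epsilon_true = 0.2746


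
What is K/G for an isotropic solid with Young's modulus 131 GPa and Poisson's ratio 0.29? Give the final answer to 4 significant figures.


G = E / (2*(1+nu))
G = 131 / (2*(1+0.29)) = 50.7752 GPa
K = E / (3*(1-2*nu))
K = 131 / (3*(1-2*0.29)) = 103.968 GPa
K/G = 103.968 / 50.7752 = 2.048


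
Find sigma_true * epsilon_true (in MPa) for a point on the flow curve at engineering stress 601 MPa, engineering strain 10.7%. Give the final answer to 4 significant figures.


sigma_true = sigma_eng * (1 + epsilon_eng)
sigma_true = 601 * (1 + 0.107) = 665.307 MPa
epsilon_true = ln(1 + epsilon_eng)
epsilon_true = ln(1 + 0.107) = 0.101654
sigma_true * epsilon_true = 665.307 * 0.101654 = 67.63 MPa


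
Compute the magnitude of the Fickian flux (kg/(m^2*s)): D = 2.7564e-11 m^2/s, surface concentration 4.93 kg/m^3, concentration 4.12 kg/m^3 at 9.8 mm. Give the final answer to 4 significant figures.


J = -D * (dC/dx) = D * (C1 - C2) / dx
J = 2.7564e-11 * (4.93 - 4.12) / 9.8e-03
J = 2.278e-09 kg/(m^2*s)


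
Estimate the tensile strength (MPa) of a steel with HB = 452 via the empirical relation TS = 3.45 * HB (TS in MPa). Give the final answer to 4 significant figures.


TS (MPa) = 3.45 * HB
TS = 3.45 * 452
TS = 1559 MPa


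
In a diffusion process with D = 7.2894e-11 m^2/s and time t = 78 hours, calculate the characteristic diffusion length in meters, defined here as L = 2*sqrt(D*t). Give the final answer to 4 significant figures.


t = 78 hr = 280800 s
Diffusion length = 2*sqrt(D*t)
= 2*sqrt(7.2894e-11 * 280800)
= 9.048e-03 m


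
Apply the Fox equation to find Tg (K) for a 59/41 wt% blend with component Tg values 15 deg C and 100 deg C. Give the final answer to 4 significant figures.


1/Tg = w1/Tg1 + w2/Tg2 (in Kelvin)
Tg1 = 288.15 K, Tg2 = 373.15 K
1/Tg = 0.59/288.15 + 0.41/373.15
Tg = 317.8 K


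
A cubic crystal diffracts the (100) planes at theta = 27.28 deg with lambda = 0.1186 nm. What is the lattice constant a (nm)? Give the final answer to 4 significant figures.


d = lambda / (2*sin(theta))
d = 0.1186 / (2*sin(27.28 deg))
d = 0.12938 nm
a = d * sqrt(h^2+k^2+l^2) = 0.12938 * sqrt(1)
a = 0.1294 nm


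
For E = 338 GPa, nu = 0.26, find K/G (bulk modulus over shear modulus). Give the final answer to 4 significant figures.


G = E / (2*(1+nu))
G = 338 / (2*(1+0.26)) = 134.127 GPa
K = E / (3*(1-2*nu))
K = 338 / (3*(1-2*0.26)) = 234.722 GPa
K/G = 234.722 / 134.127 = 1.75


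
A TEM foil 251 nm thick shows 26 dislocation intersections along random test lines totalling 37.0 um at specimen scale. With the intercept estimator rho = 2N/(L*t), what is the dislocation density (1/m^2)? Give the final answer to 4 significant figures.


rho = 2N / (L * t)
L = 37.0 um = 3.7e-05 m, t = 251 nm = 2.51e-07 m
rho = 2 * 26 / (3.7e-05 * 2.51e-07)
rho = 5.599e+12 1/m^2


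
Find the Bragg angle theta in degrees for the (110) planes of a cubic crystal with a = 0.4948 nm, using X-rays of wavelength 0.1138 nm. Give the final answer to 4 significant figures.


d = a / sqrt(h^2+k^2+l^2)
d = 0.4948 / sqrt(2) = 0.349876 nm
lambda = 2*d*sin(theta)  =>  sin(theta) = lambda / (2*d)
sin(theta) = 0.1138 / (2 * 0.349876) = 0.162629
theta = 9.36 deg


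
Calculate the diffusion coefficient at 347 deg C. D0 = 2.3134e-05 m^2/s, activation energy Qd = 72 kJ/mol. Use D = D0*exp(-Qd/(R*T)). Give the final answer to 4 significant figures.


D = D0 * exp(-Qd / (R*T))
T = 620.15 K
D = 2.3134e-05 * exp(-72e3 / (8.314 * 620.15))
D = 1.993e-11 m^2/s


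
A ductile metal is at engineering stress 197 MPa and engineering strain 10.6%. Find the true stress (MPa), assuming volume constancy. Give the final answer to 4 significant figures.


sigma_true = sigma_eng * (1 + epsilon_eng)
sigma_true = 197 * (1 + 0.106)
sigma_true = 217.9 MPa


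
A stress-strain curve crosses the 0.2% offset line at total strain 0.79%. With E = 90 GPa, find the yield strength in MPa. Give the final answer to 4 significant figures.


Offset strain = 0.002
Elastic strain at yield = total_strain - offset = 7.9e-03 - 0.002 = 5.9e-03
sigma_y = E * elastic_strain = 90000 * 5.9e-03
sigma_y = 531 MPa


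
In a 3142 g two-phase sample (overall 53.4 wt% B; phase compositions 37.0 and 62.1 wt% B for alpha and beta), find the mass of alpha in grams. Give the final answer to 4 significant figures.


f_alpha = (C_beta - C0) / (C_beta - C_alpha)
f_alpha = (62.1 - 53.4) / (62.1 - 37.0) = 0.346614
m_alpha = f_alpha * m_total = 0.346614 * 3142 = 1089 g


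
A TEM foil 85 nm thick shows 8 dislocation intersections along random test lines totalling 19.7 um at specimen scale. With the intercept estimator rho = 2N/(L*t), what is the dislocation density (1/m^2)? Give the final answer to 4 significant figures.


rho = 2N / (L * t)
L = 19.7 um = 1.97e-05 m, t = 85 nm = 8.5e-08 m
rho = 2 * 8 / (1.97e-05 * 8.5e-08)
rho = 9.555e+12 1/m^2


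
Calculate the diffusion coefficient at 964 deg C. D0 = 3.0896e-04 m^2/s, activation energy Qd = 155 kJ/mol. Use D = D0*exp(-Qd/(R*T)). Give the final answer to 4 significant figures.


D = D0 * exp(-Qd / (R*T))
T = 1237.15 K
D = 3.0896e-04 * exp(-155e3 / (8.314 * 1237.15))
D = 8.816e-11 m^2/s


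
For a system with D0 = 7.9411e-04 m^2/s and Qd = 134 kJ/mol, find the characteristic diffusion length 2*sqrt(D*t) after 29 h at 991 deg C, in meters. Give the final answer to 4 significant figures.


Step 1: D = D0 * exp(-Qd/(R*T))
T = 1264.15 K
D = 7.9411e-04 * exp(-134e3 / (8.314 * 1264.15)) = 2.30571e-09 m^2/s
Step 2: L = 2*sqrt(D*t)
t = 29 h = 104400 s
L = 2*sqrt(2.30571e-09 * 104400) = 0.03103 m


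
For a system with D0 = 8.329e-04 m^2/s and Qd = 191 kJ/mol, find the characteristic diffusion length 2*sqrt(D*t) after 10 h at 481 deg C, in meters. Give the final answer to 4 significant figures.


Step 1: D = D0 * exp(-Qd/(R*T))
T = 754.15 K
D = 8.329e-04 * exp(-191e3 / (8.314 * 754.15)) = 4.90789e-17 m^2/s
Step 2: L = 2*sqrt(D*t)
t = 10 h = 36000 s
L = 2*sqrt(4.90789e-17 * 36000) = 2.658e-06 m


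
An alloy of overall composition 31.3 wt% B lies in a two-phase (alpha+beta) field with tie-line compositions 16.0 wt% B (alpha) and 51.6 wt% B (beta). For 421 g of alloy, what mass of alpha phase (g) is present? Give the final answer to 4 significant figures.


f_alpha = (C_beta - C0) / (C_beta - C_alpha)
f_alpha = (51.6 - 31.3) / (51.6 - 16.0) = 0.570225
m_alpha = f_alpha * m_total = 0.570225 * 421 = 240.1 g


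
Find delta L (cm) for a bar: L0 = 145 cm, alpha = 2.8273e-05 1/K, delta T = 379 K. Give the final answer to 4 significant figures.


dL = L0 * alpha * dT
dL = 145 * 2.8273e-05 * 379
dL = 1.554 cm


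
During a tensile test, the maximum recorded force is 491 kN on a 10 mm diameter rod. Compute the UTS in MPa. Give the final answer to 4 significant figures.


A0 = pi*(d/2)^2 = pi*(10/2)^2 = 78.5398 mm^2
UTS = F_max / A0 = 491*1000 / 78.5398
UTS = 6252 MPa


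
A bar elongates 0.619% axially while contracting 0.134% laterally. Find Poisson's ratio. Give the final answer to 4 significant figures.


nu = -epsilon_lat / epsilon_axial
Lateral strain is contraction (negative), so using magnitudes:
nu = 0.134 / 0.619
nu = 0.2165


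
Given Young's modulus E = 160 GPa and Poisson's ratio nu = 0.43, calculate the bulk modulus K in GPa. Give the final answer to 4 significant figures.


K = E / (3*(1-2*nu))
K = 160 / (3*(1-2*0.43))
K = 381 GPa


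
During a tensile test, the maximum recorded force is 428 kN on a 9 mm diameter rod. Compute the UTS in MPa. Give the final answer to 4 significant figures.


A0 = pi*(d/2)^2 = pi*(9/2)^2 = 63.6173 mm^2
UTS = F_max / A0 = 428*1000 / 63.6173
UTS = 6728 MPa


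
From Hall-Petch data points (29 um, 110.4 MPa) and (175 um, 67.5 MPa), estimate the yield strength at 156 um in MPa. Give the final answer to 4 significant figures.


sigma_y = sigma0 + k / sqrt(d)
1/sqrt(d1) = 1/sqrt(2.9e-05) = 185.695;  1/sqrt(d2) = 75.5929
k = (sigma1 - sigma2) / (1/sqrt(d1) - 1/sqrt(d2)) = (110.4 - 67.5) / (185.695 - 75.5929) = 0.389637 MPa*m^0.5
sigma0 = sigma1 - k/sqrt(d1) = 110.4 - 0.389637*185.695 = 38.0462 MPa
sigma_y(d3) = 38.0462 + 0.389637 / sqrt(1.56e-04) = 69.24 MPa


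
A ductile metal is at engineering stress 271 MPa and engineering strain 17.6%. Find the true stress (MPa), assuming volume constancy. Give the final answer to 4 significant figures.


sigma_true = sigma_eng * (1 + epsilon_eng)
sigma_true = 271 * (1 + 0.176)
sigma_true = 318.7 MPa


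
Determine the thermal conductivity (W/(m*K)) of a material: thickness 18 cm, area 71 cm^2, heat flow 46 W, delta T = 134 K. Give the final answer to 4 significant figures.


k = Q*L / (A*dT)
L = 0.18 m, A = 7.1e-03 m^2
k = 46 * 0.18 / (7.1e-03 * 134)
k = 8.703 W/(m*K)


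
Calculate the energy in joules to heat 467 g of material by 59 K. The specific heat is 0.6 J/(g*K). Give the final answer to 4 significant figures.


Q = m * cp * dT
Q = 467 * 0.6 * 59
Q = 16530 J


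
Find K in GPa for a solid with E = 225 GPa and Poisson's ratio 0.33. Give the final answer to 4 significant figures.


K = E / (3*(1-2*nu))
K = 225 / (3*(1-2*0.33))
K = 220.6 GPa


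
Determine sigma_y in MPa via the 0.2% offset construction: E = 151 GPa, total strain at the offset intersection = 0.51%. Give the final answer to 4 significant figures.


Offset strain = 0.002
Elastic strain at yield = total_strain - offset = 5.1e-03 - 0.002 = 3.1e-03
sigma_y = E * elastic_strain = 151000 * 3.1e-03
sigma_y = 468.1 MPa


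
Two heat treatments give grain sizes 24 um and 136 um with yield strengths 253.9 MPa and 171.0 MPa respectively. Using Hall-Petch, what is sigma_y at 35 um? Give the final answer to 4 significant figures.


sigma_y = sigma0 + k / sqrt(d)
1/sqrt(d1) = 1/sqrt(2.4e-05) = 204.124;  1/sqrt(d2) = 85.7493
k = (sigma1 - sigma2) / (1/sqrt(d1) - 1/sqrt(d2)) = (253.9 - 171.0) / (204.124 - 85.7493) = 0.700318 MPa*m^0.5
sigma0 = sigma1 - k/sqrt(d1) = 253.9 - 0.700318*204.124 = 110.948 MPa
sigma_y(d3) = 110.948 + 0.700318 / sqrt(3.5e-05) = 229.3 MPa


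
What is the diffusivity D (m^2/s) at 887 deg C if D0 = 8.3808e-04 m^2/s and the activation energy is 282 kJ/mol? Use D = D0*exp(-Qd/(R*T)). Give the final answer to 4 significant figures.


D = D0 * exp(-Qd / (R*T))
T = 1160.15 K
D = 8.3808e-04 * exp(-282e3 / (8.314 * 1160.15))
D = 1.683e-16 m^2/s


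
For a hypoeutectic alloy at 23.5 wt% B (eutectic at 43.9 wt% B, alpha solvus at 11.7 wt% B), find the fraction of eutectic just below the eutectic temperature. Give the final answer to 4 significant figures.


f_primary = (C_e - C0) / (C_e - C_alpha_max)
f_primary = (43.9 - 23.5) / (43.9 - 11.7)
f_primary = 0.63354
f_eutectic = 1 - 0.63354 = 0.3665


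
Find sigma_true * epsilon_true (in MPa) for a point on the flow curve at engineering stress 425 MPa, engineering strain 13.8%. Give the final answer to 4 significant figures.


sigma_true = sigma_eng * (1 + epsilon_eng)
sigma_true = 425 * (1 + 0.138) = 483.65 MPa
epsilon_true = ln(1 + epsilon_eng)
epsilon_true = ln(1 + 0.138) = 0.129272
sigma_true * epsilon_true = 483.65 * 0.129272 = 62.52 MPa


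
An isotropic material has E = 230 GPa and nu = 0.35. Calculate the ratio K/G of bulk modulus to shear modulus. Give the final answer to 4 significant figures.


G = E / (2*(1+nu))
G = 230 / (2*(1+0.35)) = 85.1852 GPa
K = E / (3*(1-2*nu))
K = 230 / (3*(1-2*0.35)) = 255.556 GPa
K/G = 255.556 / 85.1852 = 3


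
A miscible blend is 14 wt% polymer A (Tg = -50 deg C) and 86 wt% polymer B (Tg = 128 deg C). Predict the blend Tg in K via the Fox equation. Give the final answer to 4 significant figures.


1/Tg = w1/Tg1 + w2/Tg2 (in Kelvin)
Tg1 = 223.15 K, Tg2 = 401.15 K
1/Tg = 0.14/223.15 + 0.86/401.15
Tg = 360.9 K


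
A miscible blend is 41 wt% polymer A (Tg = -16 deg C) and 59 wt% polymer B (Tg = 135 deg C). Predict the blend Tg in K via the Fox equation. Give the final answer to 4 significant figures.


1/Tg = w1/Tg1 + w2/Tg2 (in Kelvin)
Tg1 = 257.15 K, Tg2 = 408.15 K
1/Tg = 0.41/257.15 + 0.59/408.15
Tg = 329 K


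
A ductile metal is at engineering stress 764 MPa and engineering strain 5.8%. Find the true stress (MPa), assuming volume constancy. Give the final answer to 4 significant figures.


sigma_true = sigma_eng * (1 + epsilon_eng)
sigma_true = 764 * (1 + 0.058)
sigma_true = 808.3 MPa


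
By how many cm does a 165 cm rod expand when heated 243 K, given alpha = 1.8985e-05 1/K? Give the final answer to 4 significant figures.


dL = L0 * alpha * dT
dL = 165 * 1.8985e-05 * 243
dL = 0.7612 cm


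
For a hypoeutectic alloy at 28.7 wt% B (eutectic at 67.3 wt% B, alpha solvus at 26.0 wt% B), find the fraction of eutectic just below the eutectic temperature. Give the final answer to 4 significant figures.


f_primary = (C_e - C0) / (C_e - C_alpha_max)
f_primary = (67.3 - 28.7) / (67.3 - 26.0)
f_primary = 0.934625
f_eutectic = 1 - 0.934625 = 0.06538


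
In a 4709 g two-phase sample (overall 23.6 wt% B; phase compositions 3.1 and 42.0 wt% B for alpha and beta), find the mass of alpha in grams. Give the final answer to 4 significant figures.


f_alpha = (C_beta - C0) / (C_beta - C_alpha)
f_alpha = (42.0 - 23.6) / (42.0 - 3.1) = 0.473008
m_alpha = f_alpha * m_total = 0.473008 * 4709 = 2227 g


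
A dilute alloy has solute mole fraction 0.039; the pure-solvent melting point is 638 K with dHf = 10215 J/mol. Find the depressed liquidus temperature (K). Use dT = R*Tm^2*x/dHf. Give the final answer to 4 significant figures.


dT = R*Tm^2*x / dHf
dT = 8.314 * 638^2 * 0.039 / 10215
dT = 12.9204 K
T_new = 638 - 12.9204 = 625.1 K


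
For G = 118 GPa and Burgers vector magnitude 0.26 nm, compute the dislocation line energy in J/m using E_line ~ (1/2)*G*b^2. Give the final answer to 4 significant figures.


E = G*b^2/2
b = 0.26 nm = 2.6e-10 m
G = 118 GPa = 1.18e+11 Pa
E = 0.5 * 1.18e+11 * (2.6e-10)^2
E = 3.988e-09 J/m


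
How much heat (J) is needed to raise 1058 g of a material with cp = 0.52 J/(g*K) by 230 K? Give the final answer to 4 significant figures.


Q = m * cp * dT
Q = 1058 * 0.52 * 230
Q = 126500 J


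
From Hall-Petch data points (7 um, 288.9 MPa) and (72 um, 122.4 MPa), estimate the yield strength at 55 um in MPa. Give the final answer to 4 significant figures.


sigma_y = sigma0 + k / sqrt(d)
1/sqrt(d1) = 1/sqrt(7e-06) = 377.964;  1/sqrt(d2) = 117.851
k = (sigma1 - sigma2) / (1/sqrt(d1) - 1/sqrt(d2)) = (288.9 - 122.4) / (377.964 - 117.851) = 0.640106 MPa*m^0.5
sigma0 = sigma1 - k/sqrt(d1) = 288.9 - 0.640106*377.964 = 46.9628 MPa
sigma_y(d3) = 46.9628 + 0.640106 / sqrt(5.5e-05) = 133.3 MPa


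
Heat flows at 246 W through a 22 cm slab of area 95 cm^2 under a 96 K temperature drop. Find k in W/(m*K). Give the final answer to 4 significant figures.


k = Q*L / (A*dT)
L = 0.22 m, A = 9.5e-03 m^2
k = 246 * 0.22 / (9.5e-03 * 96)
k = 59.34 W/(m*K)


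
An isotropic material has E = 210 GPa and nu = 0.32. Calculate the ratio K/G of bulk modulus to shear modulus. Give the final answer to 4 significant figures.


G = E / (2*(1+nu))
G = 210 / (2*(1+0.32)) = 79.5455 GPa
K = E / (3*(1-2*nu))
K = 210 / (3*(1-2*0.32)) = 194.444 GPa
K/G = 194.444 / 79.5455 = 2.444
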